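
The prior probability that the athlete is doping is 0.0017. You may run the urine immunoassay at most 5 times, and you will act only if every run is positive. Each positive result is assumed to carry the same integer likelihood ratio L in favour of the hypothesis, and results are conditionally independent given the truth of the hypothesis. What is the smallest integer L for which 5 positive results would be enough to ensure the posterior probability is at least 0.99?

9

Prior odds = 0.0017/0.9983 = 17/9983.
Target odds = 0.99/0.01 = 99.
Need L⁵ ≥ 99 ÷ (17/9983) = 988317/17.
8⁵ = 32768 < 988317/17 ≤ 59049 = 9⁵, so L = 9.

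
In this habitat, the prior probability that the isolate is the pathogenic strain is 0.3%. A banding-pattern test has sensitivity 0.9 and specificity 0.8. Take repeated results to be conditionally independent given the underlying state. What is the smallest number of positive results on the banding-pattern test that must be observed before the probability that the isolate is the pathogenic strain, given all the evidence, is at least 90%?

Prior odds = 0.003/0.997 = 3/997.
False-positive rate = 1 − 0.8 = 0.2; likelihood ratio of a positive = 0.9/0.2 = 4.5.
Target odds: 0.9 ÷ 0.1 = 9.
Require 4.5ⁿ ≥ 9 ÷ (3/997) = 2991.
4.5⁵ = 1845.28125 falls short of 2991 but 4.5⁶ = 8303.765625 reaches it, so n = 6.

6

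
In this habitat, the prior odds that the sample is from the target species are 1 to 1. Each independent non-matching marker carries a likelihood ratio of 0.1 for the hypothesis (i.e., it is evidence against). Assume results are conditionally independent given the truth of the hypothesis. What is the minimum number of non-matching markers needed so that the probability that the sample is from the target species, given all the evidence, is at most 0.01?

Prior odds = 1.
Likelihood ratio per non-matching marker = 0.1.
Target posterior odds = 0.01/0.99 = 1/99.
Require 0.1ⁿ ≤ 1/99 ÷ 1 = 1/99.
0.1¹ = 0.1 is still above 1/99 but 0.1² = 0.01 is at or below it, so n = 2.

2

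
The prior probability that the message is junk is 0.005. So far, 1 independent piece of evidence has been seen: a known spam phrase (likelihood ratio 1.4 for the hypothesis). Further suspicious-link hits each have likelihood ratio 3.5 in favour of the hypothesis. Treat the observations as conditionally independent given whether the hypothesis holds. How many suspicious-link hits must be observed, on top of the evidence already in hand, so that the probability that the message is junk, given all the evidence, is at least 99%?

8

Prior odds = 0.005/0.995 = 1/199.
Bayes factor of the evidence already in hand = 1.4.
Odds after that evidence = (1/199) × 1.4 = 7/995.
Target odds = 0.99/0.01 = 99.
Need 3.5ⁿ ≥ 99 ÷ (7/995) = 98505/7.
3.5⁷ = 823543/128 falls short of 98505/7 but 3.5⁸ = 5764801/256 reaches it, so n = 8.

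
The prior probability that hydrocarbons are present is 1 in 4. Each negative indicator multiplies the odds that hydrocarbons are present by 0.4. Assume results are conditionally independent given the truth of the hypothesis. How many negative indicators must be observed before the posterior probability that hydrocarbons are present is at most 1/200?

Prior odds: 0.25 ÷ 0.75 = 1/3.
Likelihood ratio per negative indicator = 0.4.
Target posterior odds = 0.005/0.995 = 1/199.
Require 0.4ⁿ ≤ 1/199 ÷ (1/3) = 3/199.
0.4⁴ = 0.0256 is still above 3/199 but 0.4⁵ = 0.01024 is at or below it, so n = 5.

5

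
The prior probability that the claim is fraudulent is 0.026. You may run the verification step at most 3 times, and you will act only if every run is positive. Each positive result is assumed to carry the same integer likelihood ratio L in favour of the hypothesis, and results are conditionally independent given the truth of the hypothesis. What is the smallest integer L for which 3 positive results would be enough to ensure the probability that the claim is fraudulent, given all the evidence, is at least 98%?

Prior odds = 0.026/0.974 = 13/487.
Target odds = 0.98/0.02 = 49.
Need L³ ≥ 49 ÷ (13/487) = 23863/13.
12³ = 1728 < 23863/13 ≤ 2197 = 13³, so L = 13.

13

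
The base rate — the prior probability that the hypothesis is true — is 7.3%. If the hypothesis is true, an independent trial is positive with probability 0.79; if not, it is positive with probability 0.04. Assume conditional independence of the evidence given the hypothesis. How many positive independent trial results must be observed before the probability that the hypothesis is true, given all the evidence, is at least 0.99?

3

Prior odds = 0.073/0.927 = 73/927.
Likelihood ratio of a positive = 0.79/0.04 = 19.75.
Target odds: 0.99 ÷ 0.01 = 99.
Need (73/927) × 19.75ⁿ ≥ 99, i.e. 19.75ⁿ ≥ 91773/73.
19.75² = 390.0625 falls short of 91773/73 but 19.75³ = 7703.734375 reaches it, so n = 3.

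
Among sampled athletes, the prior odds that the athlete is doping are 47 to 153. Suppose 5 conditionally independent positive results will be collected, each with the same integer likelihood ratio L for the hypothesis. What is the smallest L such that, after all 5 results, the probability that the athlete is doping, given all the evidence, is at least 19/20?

3

Prior odds = 47/153.
Target odds = 0.95/0.05 = 19.
Need L⁵ ≥ 19 ÷ (47/153) = 2907/47.
2⁵ = 32 < 2907/47 ≤ 243 = 3⁵, so L = 3.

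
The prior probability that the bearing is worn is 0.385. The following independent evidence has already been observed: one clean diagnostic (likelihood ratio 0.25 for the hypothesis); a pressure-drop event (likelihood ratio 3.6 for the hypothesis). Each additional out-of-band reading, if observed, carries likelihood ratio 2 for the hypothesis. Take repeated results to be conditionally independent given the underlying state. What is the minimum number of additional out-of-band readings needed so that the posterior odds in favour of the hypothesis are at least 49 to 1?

7

Prior odds = 0.385/0.615 = 77/123.
Combined Bayes factor of the evidence already in hand = 0.25 × 3.6 = 0.9.
Odds after that evidence = (77/123) × 0.9 = 231/410.
Target odds = 49.
Need 2ⁿ ≥ 49 ÷ (231/410) = 2870/33.
2⁶ = 64 falls short of 2870/33 but 2⁷ = 128 reaches it, so n = 7.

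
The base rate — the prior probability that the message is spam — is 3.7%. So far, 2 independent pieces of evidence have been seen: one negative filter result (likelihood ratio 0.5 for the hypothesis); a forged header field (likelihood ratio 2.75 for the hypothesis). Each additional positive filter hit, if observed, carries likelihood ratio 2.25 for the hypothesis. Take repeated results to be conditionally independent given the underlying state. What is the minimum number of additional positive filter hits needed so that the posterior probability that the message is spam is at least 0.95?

8

Prior odds = 0.037/0.963 = 37/963.
Combined Bayes factor of the evidence already in hand = 0.5 × 2.75 = 1.375.
Odds after that evidence = (37/963) × 1.375 = 407/7704.
Target odds = 0.95/0.05 = 19.
Need 2.25ⁿ ≥ 19 ÷ (407/7704) = 146376/407.
2.25⁷ = 4782969/16384 falls short of 146376/407 but 2.25⁸ = 43046721/65536 reaches it, so n = 8.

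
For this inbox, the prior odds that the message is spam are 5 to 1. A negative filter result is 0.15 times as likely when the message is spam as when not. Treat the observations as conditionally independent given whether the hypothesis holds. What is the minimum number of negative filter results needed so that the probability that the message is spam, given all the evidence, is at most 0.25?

2

Prior odds = 5.
Likelihood ratio per negative filter result = 0.15.
Target odds: 0.25 ÷ 0.75 = 1/3.
Need 5 × 0.15ⁿ ≤ 1/3, i.e. 0.15ⁿ ≤ 1/15.
0.15¹ = 0.15 is still above 1/15 but 0.15² = 0.0225 is at or below it, so n = 2.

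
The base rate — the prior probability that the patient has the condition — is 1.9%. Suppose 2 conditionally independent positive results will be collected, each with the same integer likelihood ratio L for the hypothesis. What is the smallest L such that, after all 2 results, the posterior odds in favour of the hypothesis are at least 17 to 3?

18

Prior odds = 0.019/0.981 = 19/981.
Target odds = 17/3.
Need L² ≥ 17/3 ÷ (19/981) = 5559/19.
17² = 289 < 5559/19 ≤ 324 = 18², so L = 18.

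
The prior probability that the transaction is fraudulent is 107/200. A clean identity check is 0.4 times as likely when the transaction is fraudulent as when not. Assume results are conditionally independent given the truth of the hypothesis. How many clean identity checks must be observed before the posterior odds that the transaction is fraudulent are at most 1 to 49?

5

Prior odds = 0.535/0.465 = 107/93.
Likelihood ratio per clean identity check = 0.4.
Target odds = 1/49.
Require 0.4ⁿ ≤ 1/49 ÷ (107/93) = 93/5243.
0.4⁴ = 0.0256 is still above 93/5243 but 0.4⁵ = 0.01024 is at or below it, so n = 5.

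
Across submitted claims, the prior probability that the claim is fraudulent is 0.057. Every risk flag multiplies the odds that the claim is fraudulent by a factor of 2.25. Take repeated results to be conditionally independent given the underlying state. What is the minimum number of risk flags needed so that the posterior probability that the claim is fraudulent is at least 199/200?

Prior odds: 0.057 ÷ 0.943 = 57/943.
Likelihood ratio per risk flag = 2.25.
Target posterior odds = 0.995/0.005 = 199.
Need (57/943) × 2.25ⁿ ≥ 199, i.e. 2.25ⁿ ≥ 187657/57.
2.25⁹ = 387420489/262144 falls short of 187657/57 but 2.25¹⁰ ≈3325.26 reaches it, so n = 10.

10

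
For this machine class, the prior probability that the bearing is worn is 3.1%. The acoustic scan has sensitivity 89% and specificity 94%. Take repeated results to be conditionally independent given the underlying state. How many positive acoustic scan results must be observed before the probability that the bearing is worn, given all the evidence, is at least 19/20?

Prior odds = 0.031/0.969 = 31/969.
False-positive rate = 1 − 0.94 = 0.06; likelihood ratio of a positive = 0.89/0.06 = 89/6.
Target posterior odds = 0.95/0.05 = 19.
Need (31/969) × (89/6)ⁿ ≥ 19, i.e. (89/6)ⁿ ≥ 18411/31.
(89/6)² = 7921/36 falls short of 18411/31 but (89/6)³ = 704969/216 reaches it, so n = 3.

3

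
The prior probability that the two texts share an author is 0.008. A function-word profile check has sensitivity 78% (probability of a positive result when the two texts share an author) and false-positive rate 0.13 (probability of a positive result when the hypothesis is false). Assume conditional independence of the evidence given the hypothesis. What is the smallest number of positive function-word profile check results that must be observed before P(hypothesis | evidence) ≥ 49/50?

Prior odds = 0.008/0.992 = 1/124.
Likelihood ratio of a positive result = 0.78/0.13 = 6.
Target posterior odds = 0.98/0.02 = 49.
Require 6ⁿ ≥ 49 ÷ (1/124) = 6076.
6⁴ = 1296 falls short of 6076 but 6⁵ = 7776 reaches it, so n = 5.

5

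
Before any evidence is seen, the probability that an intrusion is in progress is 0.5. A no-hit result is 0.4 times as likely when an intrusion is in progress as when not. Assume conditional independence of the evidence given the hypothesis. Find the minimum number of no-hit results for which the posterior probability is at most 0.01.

Prior odds: 0.5 ÷ 0.5 = 1.
Likelihood ratio per no-hit result = 0.4.
Target odds: 0.01 ÷ 0.99 = 1/99.
Require 0.4ⁿ ≤ 1/99 ÷ 1 = 1/99.
0.4⁵ = 0.01024 is still above 1/99 but 0.4⁶ = 64/15625 is at or below it, so n = 6.

6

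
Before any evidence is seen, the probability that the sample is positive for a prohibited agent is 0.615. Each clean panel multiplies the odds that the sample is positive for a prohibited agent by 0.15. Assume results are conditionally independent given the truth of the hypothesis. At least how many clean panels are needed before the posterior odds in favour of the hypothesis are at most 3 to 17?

Prior odds = 0.615/0.385 = 123/77.
Likelihood ratio per clean panel = 0.15.
Target odds = 3/17.
Need (123/77) × 0.15ⁿ ≤ 3/17, i.e. 0.15ⁿ ≤ 77/697.
0.15¹ = 0.15 is still above 77/697 but 0.15² = 0.0225 is at or below it, so n = 2.

2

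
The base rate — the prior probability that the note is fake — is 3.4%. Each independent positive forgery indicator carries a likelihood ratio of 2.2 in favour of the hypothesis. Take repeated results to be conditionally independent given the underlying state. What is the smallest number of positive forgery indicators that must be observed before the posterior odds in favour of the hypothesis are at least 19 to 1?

Prior odds: 0.034 ÷ 0.966 = 17/483.
Likelihood ratio per positive forgery indicator = 2.2.
Target odds = 19.
Need (17/483) × 2.2ⁿ ≥ 19, i.e. 2.2ⁿ ≥ 9177/17.
2.2⁷ = 19487171/78125 falls short of 9177/17 but 2.2⁸ = 214358881/390625 reaches it, so n = 8.

8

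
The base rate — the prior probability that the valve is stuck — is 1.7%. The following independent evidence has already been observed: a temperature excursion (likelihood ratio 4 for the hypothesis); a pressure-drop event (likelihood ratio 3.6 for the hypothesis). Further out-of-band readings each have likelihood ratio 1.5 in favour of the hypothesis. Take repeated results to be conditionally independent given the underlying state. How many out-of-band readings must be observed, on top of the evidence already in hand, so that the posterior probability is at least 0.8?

7

Prior odds = 0.017/0.983 = 17/983.
Combined Bayes factor of the evidence already in hand = 4 × 3.6 = 14.4.
Odds after that evidence = (17/983) × 14.4 = 1224/4915.
Target odds = 0.8/0.2 = 4.
Need 1.5ⁿ ≥ 4 ÷ (1224/4915) = 4915/306.
1.5⁶ = 11.390625 falls short of 4915/306 but 1.5⁷ = 17.0859375 reaches it, so n = 7.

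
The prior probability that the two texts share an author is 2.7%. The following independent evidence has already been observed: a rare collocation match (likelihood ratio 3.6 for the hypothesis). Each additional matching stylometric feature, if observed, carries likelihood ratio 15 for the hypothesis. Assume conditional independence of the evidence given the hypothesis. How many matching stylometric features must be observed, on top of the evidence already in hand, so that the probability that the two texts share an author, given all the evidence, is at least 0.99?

3

Prior odds = 0.027/0.973 = 27/973.
Bayes factor of the evidence already in hand = 3.6.
Odds after that evidence = (27/973) × 3.6 = 486/4865.
Target odds = 0.99/0.01 = 99.
Need 15ⁿ ≥ 99 ÷ (486/4865) = 53515/54.
15² = 225 falls short of 53515/54 but 15³ = 3375 reaches it, so n = 3.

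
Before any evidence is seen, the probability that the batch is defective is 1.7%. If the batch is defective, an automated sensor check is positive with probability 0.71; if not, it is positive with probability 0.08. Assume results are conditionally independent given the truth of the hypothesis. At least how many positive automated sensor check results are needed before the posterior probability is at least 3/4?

Prior odds = 0.017/0.983 = 17/983.
Likelihood ratio of a positive = 0.71/0.08 = 8.875.
Target odds: 0.75 ÷ 0.25 = 3.
Require 8.875ⁿ ≥ 3 ÷ (17/983) = 2949/17.
8.875² = 78.765625 falls short of 2949/17 but 8.875³ = 357911/512 reaches it, so n = 3.

3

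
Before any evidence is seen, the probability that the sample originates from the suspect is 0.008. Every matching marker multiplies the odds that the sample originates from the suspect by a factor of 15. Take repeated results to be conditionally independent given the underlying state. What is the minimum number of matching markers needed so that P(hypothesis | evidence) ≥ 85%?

3

Prior odds = 0.008/0.992 = 1/124.
Likelihood ratio per matching marker = 15.
Target posterior odds = 0.85/0.15 = 17/3.
Require 15ⁿ ≥ 17/3 ÷ (1/124) = 2108/3.
15² = 225 falls short of 2108/3 but 15³ = 3375 reaches it, so n = 3.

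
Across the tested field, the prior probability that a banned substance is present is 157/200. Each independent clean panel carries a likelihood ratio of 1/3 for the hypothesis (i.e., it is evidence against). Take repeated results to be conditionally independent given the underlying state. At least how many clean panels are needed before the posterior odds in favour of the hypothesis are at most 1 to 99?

Prior odds = 0.785/0.215 = 157/43.
Likelihood ratio per clean panel = 1/3.
Target odds = 1/99.
Need (157/43) × (1/3)ⁿ ≤ 1/99, i.e. (1/3)ⁿ ≤ 43/15543.
(1/3)⁵ = 1/243 is still above 43/15543 but (1/3)⁶ = 1/729 is at or below it, so n = 6.

6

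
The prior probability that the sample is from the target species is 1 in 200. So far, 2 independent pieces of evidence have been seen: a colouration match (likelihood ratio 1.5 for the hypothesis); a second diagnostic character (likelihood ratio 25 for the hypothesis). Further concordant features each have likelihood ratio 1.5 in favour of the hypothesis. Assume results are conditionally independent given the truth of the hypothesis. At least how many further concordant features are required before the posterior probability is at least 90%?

Prior odds = 0.005/0.995 = 1/199.
Combined Bayes factor of the evidence already in hand = 1.5 × 25 = 37.5.
Odds after that evidence = (1/199) × 37.5 = 75/398.
Target odds = 0.9/0.1 = 9.
Need 1.5ⁿ ≥ 9 ÷ (75/398) = 47.76.
1.5⁹ = 19683/512 falls short of 47.76 but 1.5¹⁰ = 59049/1024 reaches it, so n = 10.

10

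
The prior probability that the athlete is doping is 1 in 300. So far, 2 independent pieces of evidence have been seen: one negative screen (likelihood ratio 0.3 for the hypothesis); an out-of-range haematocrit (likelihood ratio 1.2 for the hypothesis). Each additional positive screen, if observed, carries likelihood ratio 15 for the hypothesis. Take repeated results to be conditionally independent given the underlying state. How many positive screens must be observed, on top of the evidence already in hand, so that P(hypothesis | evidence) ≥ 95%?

4

Prior odds = (1/300)/(299/300) = 1/299.
Combined Bayes factor of the evidence already in hand = 0.3 × 1.2 = 0.36.
Odds after that evidence = (1/299) × 0.36 = 9/7475.
Target odds = 0.95/0.05 = 19.
Need 15ⁿ ≥ 19 ÷ (9/7475) = 142025/9.
15³ = 3375 falls short of 142025/9 but 15⁴ = 50625 reaches it, so n = 4.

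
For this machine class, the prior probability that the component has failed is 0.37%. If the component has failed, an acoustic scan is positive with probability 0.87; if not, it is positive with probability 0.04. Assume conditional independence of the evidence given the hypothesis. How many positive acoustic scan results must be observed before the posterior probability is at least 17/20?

Prior odds = 0.0037/0.9963 = 37/9963.
Likelihood ratio of a positive = 0.87/0.04 = 21.75.
Target posterior odds = 0.85/0.15 = 17/3.
Require 21.75ⁿ ≥ 17/3 ÷ (37/9963) = 56457/37.
21.75² = 473.0625 falls short of 56457/37 but 21.75³ = 658503/64 reaches it, so n = 3.

3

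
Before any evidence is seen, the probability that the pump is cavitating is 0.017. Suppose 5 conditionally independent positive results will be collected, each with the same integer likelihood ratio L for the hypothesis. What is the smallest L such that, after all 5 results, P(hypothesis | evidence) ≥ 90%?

Prior odds = 0.017/0.983 = 17/983.
Target odds = 0.9/0.1 = 9.
Need L⁵ ≥ 9 ÷ (17/983) = 8847/17.
3⁵ = 243 < 8847/17 ≤ 1024 = 4⁵, so L = 4.

4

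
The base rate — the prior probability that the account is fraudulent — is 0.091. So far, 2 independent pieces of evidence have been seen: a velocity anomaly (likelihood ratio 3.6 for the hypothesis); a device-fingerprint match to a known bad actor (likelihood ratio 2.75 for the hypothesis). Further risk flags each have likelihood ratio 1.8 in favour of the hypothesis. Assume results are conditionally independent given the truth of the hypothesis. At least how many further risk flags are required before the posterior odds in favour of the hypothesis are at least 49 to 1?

7

Prior odds = 0.091/0.909 = 91/909.
Combined Bayes factor of the evidence already in hand = 3.6 × 2.75 = 9.9.
Odds after that evidence = (91/909) × 9.9 = 1001/1010.
Target odds = 49.
Need 1.8ⁿ ≥ 49 ÷ (1001/1010) = 7070/143.
1.8⁶ = 531441/15625 falls short of 7070/143 but 1.8⁷ = 4782969/78125 reaches it, so n = 7.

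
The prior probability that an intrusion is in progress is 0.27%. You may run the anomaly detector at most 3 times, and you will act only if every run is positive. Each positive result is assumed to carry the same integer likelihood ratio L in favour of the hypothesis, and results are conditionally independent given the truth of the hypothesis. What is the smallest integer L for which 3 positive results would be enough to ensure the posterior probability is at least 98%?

Prior odds = 0.0027/0.9973 = 27/9973.
Target odds = 0.98/0.02 = 49.
Need L³ ≥ 49 ÷ (27/9973) = 488677/27.
26³ = 17576 < 488677/27 ≤ 19683 = 27³, so L = 27.

27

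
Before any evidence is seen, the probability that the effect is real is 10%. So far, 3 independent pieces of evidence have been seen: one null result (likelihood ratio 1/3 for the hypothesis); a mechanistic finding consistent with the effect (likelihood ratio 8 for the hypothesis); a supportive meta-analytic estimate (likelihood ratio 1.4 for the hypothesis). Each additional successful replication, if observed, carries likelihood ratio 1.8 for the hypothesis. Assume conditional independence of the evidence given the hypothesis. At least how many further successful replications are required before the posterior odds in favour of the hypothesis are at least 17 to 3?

5

Prior odds = 0.1/0.9 = 1/9.
Combined Bayes factor of the evidence already in hand = (1/3) × 8 × 1.4 = 56/15.
Odds after that evidence = (1/9) × 56/15 = 56/135.
Target odds = 17/3.
Need 1.8ⁿ ≥ 17/3 ÷ (56/135) = 765/56.
1.8⁴ = 10.4976 falls short of 765/56 but 1.8⁵ = 18.89568 reaches it, so n = 5.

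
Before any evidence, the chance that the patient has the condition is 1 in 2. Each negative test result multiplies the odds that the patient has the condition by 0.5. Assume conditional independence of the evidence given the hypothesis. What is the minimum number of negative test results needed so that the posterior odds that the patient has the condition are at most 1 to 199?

Prior odds: 0.5 ÷ 0.5 = 1.
Likelihood ratio per negative test result = 0.5.
Target odds = 1/199.
Require 0.5ⁿ ≤ 1/199 ÷ 1 = 1/199.
0.5⁷ = 0.0078125 is still above 1/199 but 0.5⁸ = 0.00390625 is at or below it, so n = 8.

8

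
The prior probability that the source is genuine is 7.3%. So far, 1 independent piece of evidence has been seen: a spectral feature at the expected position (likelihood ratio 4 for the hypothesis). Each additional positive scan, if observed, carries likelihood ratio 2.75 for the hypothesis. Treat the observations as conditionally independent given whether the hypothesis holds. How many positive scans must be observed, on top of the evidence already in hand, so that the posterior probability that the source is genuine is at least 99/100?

Prior odds = 0.073/0.927 = 73/927.
Bayes factor of the evidence already in hand = 4.
Odds after that evidence = (73/927) × 4 = 292/927.
Target odds = 0.99/0.01 = 99.
Need 2.75ⁿ ≥ 99 ÷ (292/927) = 91773/292.
2.75⁵ = 161051/1024 falls short of 91773/292 but 2.75⁶ = 1771561/4096 reaches it, so n = 6.

6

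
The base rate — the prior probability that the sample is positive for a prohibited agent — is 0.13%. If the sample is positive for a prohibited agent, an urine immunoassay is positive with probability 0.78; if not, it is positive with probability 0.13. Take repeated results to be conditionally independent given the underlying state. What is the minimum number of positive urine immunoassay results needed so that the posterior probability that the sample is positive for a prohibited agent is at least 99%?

7

Prior odds: 0.0013 ÷ 0.9987 = 13/9987.
Likelihood ratio of a positive = 0.78/0.13 = 6.
Target posterior odds = 0.99/0.01 = 99.
Require 6ⁿ ≥ 99 ÷ (13/9987) = 988713/13.
6⁶ = 46656 falls short of 988713/13 but 6⁷ = 279936 reaches it, so n = 7.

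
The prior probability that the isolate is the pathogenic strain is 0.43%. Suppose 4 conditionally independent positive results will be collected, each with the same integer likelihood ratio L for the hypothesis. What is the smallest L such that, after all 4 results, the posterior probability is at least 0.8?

6

Prior odds = 0.0043/0.9957 = 43/9957.
Target odds = 0.8/0.2 = 4.
Need L⁴ ≥ 4 ÷ (43/9957) = 39828/43.
5⁴ = 625 < 39828/43 ≤ 1296 = 6⁴, so L = 6.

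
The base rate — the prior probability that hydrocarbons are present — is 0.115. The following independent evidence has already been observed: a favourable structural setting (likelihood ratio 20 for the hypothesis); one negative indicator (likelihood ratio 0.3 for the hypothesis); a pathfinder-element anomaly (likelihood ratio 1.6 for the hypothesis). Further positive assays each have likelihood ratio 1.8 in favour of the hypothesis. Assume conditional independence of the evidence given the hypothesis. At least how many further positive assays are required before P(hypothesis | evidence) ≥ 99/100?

Prior odds = 0.115/0.885 = 23/177.
Combined Bayes factor of the evidence already in hand = 20 × 0.3 × 1.6 = 9.6.
Odds after that evidence = (23/177) × 9.6 = 368/295.
Target odds = 0.99/0.01 = 99.
Need 1.8ⁿ ≥ 99 ÷ (368/295) = 29205/368.
1.8⁷ = 4782969/78125 falls short of 29205/368 but 1.8⁸ = 43046721/390625 reaches it, so n = 8.

8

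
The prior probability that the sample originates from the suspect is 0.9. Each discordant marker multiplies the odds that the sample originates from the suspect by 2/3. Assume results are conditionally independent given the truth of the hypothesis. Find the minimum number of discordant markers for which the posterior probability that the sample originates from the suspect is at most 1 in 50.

Prior odds = 0.9/0.1 = 9.
Likelihood ratio per discordant marker = 2/3.
Target posterior odds = 0.02/0.98 = 1/49.
Require (2/3)ⁿ ≤ 1/49 ÷ 9 = 1/441.
(2/3)¹⁵ = 32768/14348907 is still above 1/441 but (2/3)¹⁶ = 65536/43046721 is at or below it, so n = 16.

16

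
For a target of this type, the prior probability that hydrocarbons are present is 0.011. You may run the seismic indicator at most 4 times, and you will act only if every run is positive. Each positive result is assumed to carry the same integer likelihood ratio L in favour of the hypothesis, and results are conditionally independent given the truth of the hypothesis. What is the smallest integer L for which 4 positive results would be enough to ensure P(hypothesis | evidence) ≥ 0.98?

9

Prior odds = 0.011/0.989 = 11/989.
Target odds = 0.98/0.02 = 49.
Need L⁴ ≥ 49 ÷ (11/989) = 48461/11.
8⁴ = 4096 < 48461/11 ≤ 6561 = 9⁴, so L = 9.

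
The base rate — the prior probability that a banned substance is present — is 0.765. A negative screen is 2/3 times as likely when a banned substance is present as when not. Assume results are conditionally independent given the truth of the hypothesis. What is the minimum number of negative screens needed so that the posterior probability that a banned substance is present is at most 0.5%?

Prior odds: 0.765 ÷ 0.235 = 153/47.
Likelihood ratio per negative screen = 2/3.
Target odds: 0.005 ÷ 0.995 = 1/199.
Require (2/3)ⁿ ≤ 1/199 ÷ (153/47) = 47/30447.
(2/3)¹⁵ = 32768/14348907 is still above 47/30447 but (2/3)¹⁶ = 65536/43046721 is at or below it, so n = 16.

16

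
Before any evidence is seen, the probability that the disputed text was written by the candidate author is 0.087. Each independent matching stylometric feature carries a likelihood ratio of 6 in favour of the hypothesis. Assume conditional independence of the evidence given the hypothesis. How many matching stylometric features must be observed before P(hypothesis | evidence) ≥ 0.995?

Prior odds: 0.087 ÷ 0.913 = 87/913.
Likelihood ratio per matching stylometric feature = 6.
Target posterior odds = 0.995/0.005 = 199.
Need (87/913) × 6ⁿ ≥ 199, i.e. 6ⁿ ≥ 181687/87.
6⁴ = 1296 falls short of 181687/87 but 6⁵ = 7776 reaches it, so n = 5.

5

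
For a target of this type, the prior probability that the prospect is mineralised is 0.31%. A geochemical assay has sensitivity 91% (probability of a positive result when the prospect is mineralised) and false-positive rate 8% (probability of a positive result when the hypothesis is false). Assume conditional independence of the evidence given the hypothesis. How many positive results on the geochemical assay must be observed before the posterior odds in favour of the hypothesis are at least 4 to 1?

3

Prior odds = 0.0031/0.9969 = 31/9969.
Likelihood ratio of a positive result = 0.91/0.08 = 11.375.
Target odds = 4.
Need (31/9969) × 11.375ⁿ ≥ 4, i.e. 11.375ⁿ ≥ 39876/31.
11.375² = 129.390625 falls short of 39876/31 but 11.375³ = 753571/512 reaches it, so n = 3.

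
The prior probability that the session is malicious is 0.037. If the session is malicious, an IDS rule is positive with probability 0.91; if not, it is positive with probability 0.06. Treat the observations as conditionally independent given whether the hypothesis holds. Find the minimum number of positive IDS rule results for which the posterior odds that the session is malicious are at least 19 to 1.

3

Prior odds = 0.037/0.963 = 37/963.
Likelihood ratio of a positive = 0.91/0.06 = 91/6.
Target odds = 19.
Require (91/6)ⁿ ≥ 19 ÷ (37/963) = 18297/37.
(91/6)² = 8281/36 falls short of 18297/37 but (91/6)³ = 753571/216 reaches it, so n = 3.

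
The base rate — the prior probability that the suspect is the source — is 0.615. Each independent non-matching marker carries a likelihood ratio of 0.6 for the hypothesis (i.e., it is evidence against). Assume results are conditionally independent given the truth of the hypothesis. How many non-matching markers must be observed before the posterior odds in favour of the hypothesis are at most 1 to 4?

Prior odds = 0.615/0.385 = 123/77.
Likelihood ratio per non-matching marker = 0.6.
Target odds = 0.25.
Require 0.6ⁿ ≤ 0.25 ÷ (123/77) = 77/492.
0.6³ = 0.216 is still above 77/492 but 0.6⁴ = 0.1296 is at or below it, so n = 4.

4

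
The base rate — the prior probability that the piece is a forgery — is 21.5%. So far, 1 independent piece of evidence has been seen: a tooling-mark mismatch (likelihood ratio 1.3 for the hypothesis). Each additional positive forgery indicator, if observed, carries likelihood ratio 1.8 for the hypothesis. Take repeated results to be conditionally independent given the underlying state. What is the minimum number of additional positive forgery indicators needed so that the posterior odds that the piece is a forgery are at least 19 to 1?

Prior odds = 0.215/0.785 = 43/157.
Bayes factor of the evidence already in hand = 1.3.
Odds after that evidence = (43/157) × 1.3 = 559/1570.
Target odds = 19.
Need 1.8ⁿ ≥ 19 ÷ (559/1570) = 29830/559.
1.8⁶ = 531441/15625 falls short of 29830/559 but 1.8⁷ = 4782969/78125 reaches it, so n = 7.

7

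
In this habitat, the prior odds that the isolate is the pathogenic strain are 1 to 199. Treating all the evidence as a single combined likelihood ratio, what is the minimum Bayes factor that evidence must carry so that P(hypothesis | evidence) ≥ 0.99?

Prior odds = 1/199.
Target odds = 0.99/0.01 = 99.
Required Bayes factor = 99 ÷ (1/199) = 19701.

19701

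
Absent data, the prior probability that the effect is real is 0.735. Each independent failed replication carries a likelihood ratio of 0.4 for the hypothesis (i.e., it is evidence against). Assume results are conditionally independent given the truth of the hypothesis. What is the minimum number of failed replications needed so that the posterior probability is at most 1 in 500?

8

Prior odds: 0.735 ÷ 0.265 = 147/53.
Likelihood ratio per failed replication = 0.4.
Target posterior odds = 0.002/0.998 = 1/499.
Require 0.4ⁿ ≤ 1/499 ÷ (147/53) = 53/73353.
0.4⁷ = 128/78125 is still above 53/73353 but 0.4⁸ = 256/390625 is at or below it, so n = 8.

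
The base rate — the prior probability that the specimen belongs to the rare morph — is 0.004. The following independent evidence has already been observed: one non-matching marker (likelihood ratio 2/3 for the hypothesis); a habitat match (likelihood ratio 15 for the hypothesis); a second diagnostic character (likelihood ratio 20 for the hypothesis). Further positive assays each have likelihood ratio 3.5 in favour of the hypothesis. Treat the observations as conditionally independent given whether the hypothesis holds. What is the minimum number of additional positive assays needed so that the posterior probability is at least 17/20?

2

Prior odds = 0.004/0.996 = 1/249.
Combined Bayes factor of the evidence already in hand = (2/3) × 15 × 20 = 200.
Odds after that evidence = (1/249) × 200 = 200/249.
Target odds = 0.85/0.15 = 17/3.
Need 3.5ⁿ ≥ 17/3 ÷ (200/249) = 7.055.
3.5¹ = 3.5 falls short of 7.055 but 3.5² = 12.25 reaches it, so n = 2.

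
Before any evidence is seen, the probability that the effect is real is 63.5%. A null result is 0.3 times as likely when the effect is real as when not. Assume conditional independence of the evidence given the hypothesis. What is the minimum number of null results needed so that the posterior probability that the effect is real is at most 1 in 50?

4

Prior odds = 0.635/0.365 = 127/73.
Likelihood ratio per null result = 0.3.
Target odds: 0.02 ÷ 0.98 = 1/49.
Need (127/73) × 0.3ⁿ ≤ 1/49, i.e. 0.3ⁿ ≤ 73/6223.
0.3³ = 0.027 is still above 73/6223 but 0.3⁴ = 0.0081 is at or below it, so n = 4.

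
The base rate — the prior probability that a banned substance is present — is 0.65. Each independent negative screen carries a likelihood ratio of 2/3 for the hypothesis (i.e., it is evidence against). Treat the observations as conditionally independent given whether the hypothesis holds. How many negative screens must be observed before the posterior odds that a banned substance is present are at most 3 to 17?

Prior odds: 0.65 ÷ 0.35 = 13/7.
Likelihood ratio per negative screen = 2/3.
Target odds = 3/17.
Need (13/7) × (2/3)ⁿ ≤ 3/17, i.e. (2/3)ⁿ ≤ 21/221.
(2/3)⁵ = 32/243 is still above 21/221 but (2/3)⁶ = 64/729 is at or below it, so n = 6.

6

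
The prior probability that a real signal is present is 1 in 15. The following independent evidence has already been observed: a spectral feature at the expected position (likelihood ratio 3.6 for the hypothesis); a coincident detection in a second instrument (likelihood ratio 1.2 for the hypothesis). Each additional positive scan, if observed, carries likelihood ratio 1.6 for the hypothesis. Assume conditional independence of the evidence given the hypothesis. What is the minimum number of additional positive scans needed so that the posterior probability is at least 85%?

Prior odds = (1/15)/(14/15) = 1/14.
Combined Bayes factor of the evidence already in hand = 3.6 × 1.2 = 4.32.
Odds after that evidence = (1/14) × 4.32 = 54/175.
Target odds = 0.85/0.15 = 17/3.
Need 1.6ⁿ ≥ 17/3 ÷ (54/175) = 2975/162.
1.6⁶ = 262144/15625 falls short of 2975/162 but 1.6⁷ = 2097152/78125 reaches it, so n = 7.

7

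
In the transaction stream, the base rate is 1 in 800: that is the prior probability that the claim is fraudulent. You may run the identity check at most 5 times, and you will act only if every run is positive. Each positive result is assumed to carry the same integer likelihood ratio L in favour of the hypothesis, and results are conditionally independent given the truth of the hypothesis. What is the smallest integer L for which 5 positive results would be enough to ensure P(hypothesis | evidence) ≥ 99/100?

10

Prior odds = 0.00125/0.99875 = 1/799.
Target odds = 0.99/0.01 = 99.
Need L⁵ ≥ 99 ÷ (1/799) = 79101.
9⁵ = 59049 < 79101 ≤ 100000 = 10⁵, so L = 10.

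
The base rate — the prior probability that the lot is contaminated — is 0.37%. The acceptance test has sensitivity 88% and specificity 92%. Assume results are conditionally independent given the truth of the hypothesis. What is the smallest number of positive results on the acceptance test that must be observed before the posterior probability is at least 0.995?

5

Prior odds: 0.0037 ÷ 0.9963 = 37/9963.
False-positive rate = 1 − 0.92 = 0.08; likelihood ratio of a positive = 0.88/0.08 = 11.
Target posterior odds = 0.995/0.005 = 199.
Require 11ⁿ ≥ 199 ÷ (37/9963) = 1982637/37.
11⁴ = 14641 falls short of 1982637/37 but 11⁵ = 161051 reaches it, so n = 5.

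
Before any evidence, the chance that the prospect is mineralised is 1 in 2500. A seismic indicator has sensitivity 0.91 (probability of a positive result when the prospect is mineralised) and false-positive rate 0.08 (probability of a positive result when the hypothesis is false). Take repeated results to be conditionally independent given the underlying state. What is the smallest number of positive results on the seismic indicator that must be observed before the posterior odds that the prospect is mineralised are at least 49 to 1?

Prior odds: 0.0004 ÷ 0.9996 = 1/2499.
Likelihood ratio of a positive result = 0.91/0.08 = 11.375.
Target odds = 49.
Need (1/2499) × 11.375ⁿ ≥ 49, i.e. 11.375ⁿ ≥ 122451.
11.375⁴ = 68574961/4096 falls short of 122451 but 11.375⁵ ≈190439 reaches it, so n = 5.

5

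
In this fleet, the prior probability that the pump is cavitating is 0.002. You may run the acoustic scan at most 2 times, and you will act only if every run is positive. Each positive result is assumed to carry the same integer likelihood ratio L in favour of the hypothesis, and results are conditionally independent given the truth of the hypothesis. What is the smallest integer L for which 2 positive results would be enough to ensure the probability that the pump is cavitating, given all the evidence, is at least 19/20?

98

Prior odds = 0.002/0.998 = 1/499.
Target odds = 0.95/0.05 = 19.
Need L² ≥ 19 ÷ (1/499) = 9481.
97² = 9409 < 9481 ≤ 9604 = 98², so L = 98.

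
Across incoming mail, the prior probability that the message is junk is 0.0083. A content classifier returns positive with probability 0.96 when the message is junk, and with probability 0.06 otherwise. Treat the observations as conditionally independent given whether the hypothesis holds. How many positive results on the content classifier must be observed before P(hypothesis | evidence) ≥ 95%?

Prior odds = 0.0083/0.9917 = 83/9917.
Likelihood ratio of a positive result = 0.96/0.06 = 16.
Target odds: 0.95 ÷ 0.05 = 19.
Need (83/9917) × 16ⁿ ≥ 19, i.e. 16ⁿ ≥ 188423/83.
16² = 256 falls short of 188423/83 but 16³ = 4096 reaches it, so n = 3.

3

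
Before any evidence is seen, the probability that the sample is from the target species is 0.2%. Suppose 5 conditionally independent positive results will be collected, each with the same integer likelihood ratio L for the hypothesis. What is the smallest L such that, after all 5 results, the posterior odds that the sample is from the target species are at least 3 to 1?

5

Prior odds = 0.002/0.998 = 1/499.
Target odds = 3.
Need L⁵ ≥ 3 ÷ (1/499) = 1497.
4⁵ = 1024 < 1497 ≤ 3125 = 5⁵, so L = 5.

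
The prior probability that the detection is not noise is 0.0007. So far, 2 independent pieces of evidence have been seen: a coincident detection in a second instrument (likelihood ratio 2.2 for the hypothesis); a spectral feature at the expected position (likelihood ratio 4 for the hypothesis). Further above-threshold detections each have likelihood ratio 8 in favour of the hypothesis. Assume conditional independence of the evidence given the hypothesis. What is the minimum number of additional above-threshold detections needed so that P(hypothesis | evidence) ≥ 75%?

Prior odds = 0.0007/0.9993 = 7/9993.
Combined Bayes factor of the evidence already in hand = 2.2 × 4 = 8.8.
Odds after that evidence = (7/9993) × 8.8 = 308/49965.
Target odds = 0.75/0.25 = 3.
Need 8ⁿ ≥ 3 ÷ (308/49965) = 149895/308.
8² = 64 falls short of 149895/308 but 8³ = 512 reaches it, so n = 3.

3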